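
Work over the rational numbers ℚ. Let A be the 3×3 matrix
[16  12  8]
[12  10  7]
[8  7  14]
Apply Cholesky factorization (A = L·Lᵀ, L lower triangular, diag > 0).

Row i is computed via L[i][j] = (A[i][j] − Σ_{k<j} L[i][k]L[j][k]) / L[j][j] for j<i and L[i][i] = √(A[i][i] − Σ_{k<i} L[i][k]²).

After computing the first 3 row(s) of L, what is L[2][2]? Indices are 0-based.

L[2][2] = 3

Step 1: L[0][0] = √(16) = 4.
  L[1][0] = (12) / L[0][0] = 3.
Step 2: L[1][1] = √(1) = 1.
  L[2][0] = (8) / L[0][0] = 2.
  L[2][1] = (1) / L[1][1] = 1.
Step 3: L[2][2] = √(9) = 3.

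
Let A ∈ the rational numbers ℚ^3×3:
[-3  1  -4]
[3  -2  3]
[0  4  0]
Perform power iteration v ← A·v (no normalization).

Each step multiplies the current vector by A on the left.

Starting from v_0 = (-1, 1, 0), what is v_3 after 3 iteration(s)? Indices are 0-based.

v_0 = (-1, 1, 0).
v_1 = A·v_0 = (4, -5, 4).
v_2 = A·v_1 = (-33, 34, -20).
v_3 = A·v_2 = (213, -227, 136).

v_3 = (213, -227, 136)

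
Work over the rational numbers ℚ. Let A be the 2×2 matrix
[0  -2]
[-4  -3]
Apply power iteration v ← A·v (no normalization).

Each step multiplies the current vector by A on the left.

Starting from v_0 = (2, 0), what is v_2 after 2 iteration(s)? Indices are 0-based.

v_0 = (2, 0).
v_1 = A·v_0 = (0, -8).
v_2 = A·v_1 = (16, 24).

v_2 = (16, 24)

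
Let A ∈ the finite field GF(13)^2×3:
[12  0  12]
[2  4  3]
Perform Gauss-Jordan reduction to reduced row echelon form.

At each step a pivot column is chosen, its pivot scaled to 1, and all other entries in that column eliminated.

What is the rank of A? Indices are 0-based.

rank = 2

[1] R0 /= 12  ⇒  (1, 0, 1)
     R1 -= 2·R0  ⇒  (0, 4, 1)
[2] R1 /= 4  ⇒  (0, 1, 10)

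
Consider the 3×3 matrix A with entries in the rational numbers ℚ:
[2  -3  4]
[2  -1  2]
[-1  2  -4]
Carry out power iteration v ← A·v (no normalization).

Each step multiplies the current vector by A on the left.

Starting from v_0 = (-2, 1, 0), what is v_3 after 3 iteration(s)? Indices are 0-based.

v_3 = (-39, -3, 57)

v_0 = (-2, 1, 0).
v_1 = A·v_0 = (-7, -5, 4).
v_2 = A·v_1 = (17, -1, -19).
v_3 = A·v_2 = (-39, -3, 57).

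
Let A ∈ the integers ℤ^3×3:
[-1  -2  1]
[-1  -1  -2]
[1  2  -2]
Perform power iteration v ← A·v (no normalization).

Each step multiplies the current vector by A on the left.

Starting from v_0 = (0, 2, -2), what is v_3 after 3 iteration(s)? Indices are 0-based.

v_3 = (-4, 38, 22)

v_0 = (0, 2, -2).
v_1 = A·v_0 = (-6, 2, 8).
v_2 = A·v_1 = (10, -12, -18).
v_3 = A·v_2 = (-4, 38, 22).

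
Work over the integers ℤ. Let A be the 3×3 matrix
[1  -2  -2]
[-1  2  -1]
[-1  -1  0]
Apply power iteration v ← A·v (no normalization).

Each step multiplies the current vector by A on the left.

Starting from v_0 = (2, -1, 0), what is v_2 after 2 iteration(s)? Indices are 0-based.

v_2 = (14, -11, 0)

v_0 = (2, -1, 0).
v_1 = A·v_0 = (4, -4, -1).
v_2 = A·v_1 = (14, -11, 0).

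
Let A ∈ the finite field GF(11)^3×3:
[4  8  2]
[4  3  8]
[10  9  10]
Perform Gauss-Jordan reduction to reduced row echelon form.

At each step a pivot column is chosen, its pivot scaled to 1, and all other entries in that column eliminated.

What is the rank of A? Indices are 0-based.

rank = 3

step 1: normalize row 0 (÷4) = (1, 2, 6)
  row 1: subtract 4×row0 = (0, 6, 6)
  row 2: subtract 10×row0 = (0, 0, 5)
step 2: normalize row 1 (÷6) = (0, 1, 1)
  row 0: subtract 2×row1 = (1, 0, 4)
step 3: normalize row 2 (÷5) = (0, 0, 1)
  row 0: subtract 4×row2 = (1, 0, 0)
  row 1: subtract 1×row2 = (0, 1, 0)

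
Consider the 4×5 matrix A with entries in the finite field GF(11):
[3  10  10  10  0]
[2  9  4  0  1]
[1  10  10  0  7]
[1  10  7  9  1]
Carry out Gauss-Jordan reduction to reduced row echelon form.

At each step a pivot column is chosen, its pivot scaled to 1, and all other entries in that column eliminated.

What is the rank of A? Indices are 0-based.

step 1: normalize row 0 (÷3) = (1, 7, 7, 7, 0)
  row 1: subtract 2×row0 = (0, 6, 1, 8, 1)
  row 2: subtract 1×row0 = (0, 3, 3, 4, 7)
  row 3: subtract 1×row0 = (0, 3, 0, 2, 1)
step 2: normalize row 1 (÷6) = (0, 1, 2, 5, 2)
  row 0: subtract 7×row1 = (1, 0, 4, 5, 8)
  row 2: subtract 3×row1 = (0, 0, 8, 0, 1)
  row 3: subtract 3×row1 = (0, 0, 5, 9, 6)
step 3: normalize row 2 (÷8) = (0, 0, 1, 0, 7)
  row 0: subtract 4×row2 = (1, 0, 0, 5, 2)
  row 1: subtract 2×row2 = (0, 1, 0, 5, 10)
  row 3: subtract 5×row2 = (0, 0, 0, 9, 4)
step 4: normalize row 3 (÷9) = (0, 0, 0, 1, 9)
  row 0: subtract 5×row3 = (1, 0, 0, 0, 1)
  row 1: subtract 5×row3 = (0, 1, 0, 0, 9)

rank = 4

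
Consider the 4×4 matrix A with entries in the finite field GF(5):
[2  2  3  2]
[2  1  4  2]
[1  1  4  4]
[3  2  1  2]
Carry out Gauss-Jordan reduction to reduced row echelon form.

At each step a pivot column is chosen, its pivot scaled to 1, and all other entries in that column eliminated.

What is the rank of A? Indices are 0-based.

step 1: normalize row 0 (÷2) = (1, 1, 4, 1)
  row 1: subtract 2×row0 = (0, 4, 1, 0)
  row 2: subtract 1×row0 = (0, 0, 0, 3)
  row 3: subtract 3×row0 = (0, 4, 4, 4)
step 2: normalize row 1 (÷4) = (0, 1, 4, 0)
  row 0: subtract 1×row1 = (1, 0, 0, 1)
  row 3: subtract 4×row1 = (0, 0, 3, 4)
step 3: exchange rows 2,3
step 3: normalize row 2 (÷3) = (0, 0, 1, 3)
  row 1: subtract 4×row2 = (0, 1, 0, 3)
step 4: normalize row 3 (÷3) = (0, 0, 0, 1)
  row 0: subtract 1×row3 = (1, 0, 0, 0)
  row 1: subtract 3×row3 = (0, 1, 0, 0)
  row 2: subtract 3×row3 = (0, 0, 1, 0)

rank = 4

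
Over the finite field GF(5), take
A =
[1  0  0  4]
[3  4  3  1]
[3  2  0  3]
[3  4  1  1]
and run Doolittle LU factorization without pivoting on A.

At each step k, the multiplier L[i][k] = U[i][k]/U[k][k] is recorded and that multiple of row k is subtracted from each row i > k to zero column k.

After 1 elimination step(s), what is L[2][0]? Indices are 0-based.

Step 1: pivot at (0,0) is 1.
  row1 ← row1 − (3)·row0  ⇒  L[1][0]=3, U row1=(0, 4, 3, 4)
  row2 ← row2 − (3)·row0  ⇒  L[2][0]=3, U row2=(0, 2, 0, 1)
  row3 ← row3 − (3)·row0  ⇒  L[3][0]=3, U row3=(0, 4, 1, 4)

L[2][0] = 3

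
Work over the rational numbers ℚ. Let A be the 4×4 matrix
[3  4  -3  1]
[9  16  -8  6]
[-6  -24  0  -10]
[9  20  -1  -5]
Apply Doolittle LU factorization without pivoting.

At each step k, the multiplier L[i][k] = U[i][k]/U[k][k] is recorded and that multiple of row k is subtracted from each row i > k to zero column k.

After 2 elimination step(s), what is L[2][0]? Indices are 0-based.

[col 0] pivot 3
  R1 -= 3*R0 → (0, 4, 1, 3)  (L[1][0] := 3)
  R2 -= -2*R0 → (0, -16, -6, -8)  (L[2][0] := -2)
  R3 -= 3*R0 → (0, 8, 8, -8)  (L[3][0] := 3)
[col 1] pivot 4
  R2 -= -4*R1 → (0, 0, -2, 4)  (L[2][1] := -4)
  R3 -= 2*R1 → (0, 0, 6, -14)  (L[3][1] := 2)

L[2][0] = -2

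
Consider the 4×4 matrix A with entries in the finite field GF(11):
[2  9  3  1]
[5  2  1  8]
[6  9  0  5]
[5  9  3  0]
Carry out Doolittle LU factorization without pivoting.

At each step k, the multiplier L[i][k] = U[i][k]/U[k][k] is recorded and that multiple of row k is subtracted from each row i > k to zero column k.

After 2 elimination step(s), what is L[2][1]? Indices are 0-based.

L[2][1] = 10

k=0: U[0][0]=2
  eliminate (1,0): mult=8, new row 1: (0, 7, 10, 0); set L[1][0]=8
  eliminate (2,0): mult=3, new row 2: (0, 4, 2, 2); set L[2][0]=3
  eliminate (3,0): mult=8, new row 3: (0, 3, 1, 3); set L[3][0]=8
k=1: U[1][1]=7
  eliminate (2,1): mult=10, new row 2: (0, 0, 1, 2); set L[2][1]=10
  eliminate (3,1): mult=2, new row 3: (0, 0, 3, 3); set L[3][1]=2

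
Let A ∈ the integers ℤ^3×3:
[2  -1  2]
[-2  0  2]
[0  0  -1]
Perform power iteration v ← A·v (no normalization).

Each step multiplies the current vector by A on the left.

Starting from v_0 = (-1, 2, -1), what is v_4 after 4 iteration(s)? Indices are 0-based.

v_0 = (-1, 2, -1).
v_1 = A·v_0 = (-6, 0, 1).
v_2 = A·v_1 = (-10, 14, -1).
v_3 = A·v_2 = (-36, 18, 1).
v_4 = A·v_3 = (-88, 74, -1).

v_4 = (-88, 74, -1)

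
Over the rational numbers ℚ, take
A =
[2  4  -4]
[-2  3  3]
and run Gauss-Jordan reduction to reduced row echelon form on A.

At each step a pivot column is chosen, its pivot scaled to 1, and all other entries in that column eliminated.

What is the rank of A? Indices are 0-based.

rank = 2

[1] R0 /= 2  ⇒  (1, 2, -2)
     R1 -= -2·R0  ⇒  (0, 7, -1)
[2] R1 /= 7  ⇒  (0, 1, -1/7)
     R0 -= 2·R1  ⇒  (1, 0, -12/7)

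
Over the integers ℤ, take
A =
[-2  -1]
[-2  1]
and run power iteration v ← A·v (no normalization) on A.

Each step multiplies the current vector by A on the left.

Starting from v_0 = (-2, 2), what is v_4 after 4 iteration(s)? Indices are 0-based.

v_0 = (-2, 2).
v_1 = A·v_0 = (2, 6).
v_2 = A·v_1 = (-10, 2).
v_3 = A·v_2 = (18, 22).
v_4 = A·v_3 = (-58, -14).

v_4 = (-58, -14)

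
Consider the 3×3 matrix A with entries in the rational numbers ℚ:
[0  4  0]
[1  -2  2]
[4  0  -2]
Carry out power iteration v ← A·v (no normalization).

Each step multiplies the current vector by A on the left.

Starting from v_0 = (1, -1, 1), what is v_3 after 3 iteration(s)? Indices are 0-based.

v_0 = (1, -1, 1).
v_1 = A·v_0 = (-4, 5, 2).
v_2 = A·v_1 = (20, -10, -20).
v_3 = A·v_2 = (-40, 0, 120).

v_3 = (-40, 0, 120)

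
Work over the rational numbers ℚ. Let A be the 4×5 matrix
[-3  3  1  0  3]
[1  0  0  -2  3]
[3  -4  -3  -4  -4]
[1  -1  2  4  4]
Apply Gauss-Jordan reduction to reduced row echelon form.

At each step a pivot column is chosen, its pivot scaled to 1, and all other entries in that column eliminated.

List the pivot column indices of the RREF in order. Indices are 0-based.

step 1: normalize row 0 (÷-3) = (1, -1, -1/3, 0, -1)
  row 1: subtract 1×row0 = (0, 1, 1/3, -2, 4)
  row 2: subtract 3×row0 = (0, -1, -2, -4, -1)
  row 3: subtract 1×row0 = (0, 0, 7/3, 4, 5)
step 2: normalize row 1 (÷1) = (0, 1, 1/3, -2, 4)
  row 0: subtract -1×row1 = (1, 0, 0, -2, 3)
  row 2: subtract -1×row1 = (0, 0, -5/3, -6, 3)
step 3: normalize row 2 (÷-5/3) = (0, 0, 1, 18/5, -9/5)
  row 1: subtract 1/3×row2 = (0, 1, 0, -16/5, 23/5)
  row 3: subtract 7/3×row2 = (0, 0, 0, -22/5, 46/5)
step 4: normalize row 3 (÷-22/5) = (0, 0, 0, 1, -23/11)
  row 0: subtract -2×row3 = (1, 0, 0, 0, -13/11)
  row 1: subtract -16/5×row3 = (0, 1, 0, 0, -23/11)
  row 2: subtract 18/5×row3 = (0, 0, 1, 0, 63/11)

pivot columns: 0, 1, 2, 3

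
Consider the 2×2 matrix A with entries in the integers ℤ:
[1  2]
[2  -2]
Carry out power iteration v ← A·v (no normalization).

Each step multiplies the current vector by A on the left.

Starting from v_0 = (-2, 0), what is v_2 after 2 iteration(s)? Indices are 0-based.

v_0 = (-2, 0).
v_1 = A·v_0 = (-2, -4).
v_2 = A·v_1 = (-10, 4).

v_2 = (-10, 4)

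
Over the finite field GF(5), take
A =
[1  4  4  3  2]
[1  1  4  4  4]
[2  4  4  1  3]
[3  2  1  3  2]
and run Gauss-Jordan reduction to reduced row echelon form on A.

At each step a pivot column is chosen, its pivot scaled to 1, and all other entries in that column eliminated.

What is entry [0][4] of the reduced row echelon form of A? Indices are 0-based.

M[0][4] = 4

pivot(0,0)=1: scale R0 → (1, 4, 4, 3, 2)
  clear (1,0): R1 −= (1)R0 → (0, 2, 0, 1, 2)
  clear (2,0): R2 −= (2)R0 → (0, 1, 1, 0, 4)
  clear (3,0): R3 −= (3)R0 → (0, 0, 4, 4, 1)
pivot(1,1)=2: scale R1 → (0, 1, 0, 3, 1)
  clear (0,1): R0 −= (4)R1 → (1, 0, 4, 1, 3)
  clear (2,1): R2 −= (1)R1 → (0, 0, 1, 2, 3)
pivot(2,2)=1: scale R2 → (0, 0, 1, 2, 3)
  clear (0,2): R0 −= (4)R2 → (1, 0, 0, 3, 1)
  clear (3,2): R3 −= (4)R2 → (0, 0, 0, 1, 4)
pivot(3,3)=1: scale R3 → (0, 0, 0, 1, 4)
  clear (0,3): R0 −= (3)R3 → (1, 0, 0, 0, 4)
  clear (1,3): R1 −= (3)R3 → (0, 1, 0, 0, 4)
  clear (2,3): R2 −= (2)R3 → (0, 0, 1, 0, 0)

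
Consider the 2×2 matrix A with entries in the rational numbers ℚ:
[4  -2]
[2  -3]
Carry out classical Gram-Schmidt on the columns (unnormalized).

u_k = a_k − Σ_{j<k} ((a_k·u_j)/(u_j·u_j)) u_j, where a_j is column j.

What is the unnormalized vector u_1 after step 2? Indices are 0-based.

Step 1: u_0 = a_0 = (4, 2).
Step 2: u_1 = a_1 − (-7/10)·u_0 = (4/5, -8/5).

u_1 = (4/5, -8/5)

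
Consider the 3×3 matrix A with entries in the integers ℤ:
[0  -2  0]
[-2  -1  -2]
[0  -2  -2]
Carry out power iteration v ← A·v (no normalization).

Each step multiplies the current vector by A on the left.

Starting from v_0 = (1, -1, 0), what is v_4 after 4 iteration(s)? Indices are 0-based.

v_0 = (1, -1, 0).
v_1 = A·v_0 = (2, -1, 2).
v_2 = A·v_1 = (2, -7, -2).
v_3 = A·v_2 = (14, 7, 18).
v_4 = A·v_3 = (-14, -71, -50).

v_4 = (-14, -71, -50)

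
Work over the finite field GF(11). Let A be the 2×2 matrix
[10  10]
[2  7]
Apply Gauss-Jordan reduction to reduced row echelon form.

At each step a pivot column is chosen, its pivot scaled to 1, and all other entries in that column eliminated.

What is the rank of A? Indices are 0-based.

rank = 2

pivot(0,0)=10: scale R0 → (1, 1)
  clear (1,0): R1 −= (2)R0 → (0, 5)
pivot(1,1)=5: scale R1 → (0, 1)
  clear (0,1): R0 −= (1)R1 → (1, 0)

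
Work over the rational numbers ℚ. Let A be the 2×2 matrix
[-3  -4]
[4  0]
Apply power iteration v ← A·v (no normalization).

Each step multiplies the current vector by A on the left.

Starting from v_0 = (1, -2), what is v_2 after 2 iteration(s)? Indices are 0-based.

v_0 = (1, -2).
v_1 = A·v_0 = (5, 4).
v_2 = A·v_1 = (-31, 20).

v_2 = (-31, 20)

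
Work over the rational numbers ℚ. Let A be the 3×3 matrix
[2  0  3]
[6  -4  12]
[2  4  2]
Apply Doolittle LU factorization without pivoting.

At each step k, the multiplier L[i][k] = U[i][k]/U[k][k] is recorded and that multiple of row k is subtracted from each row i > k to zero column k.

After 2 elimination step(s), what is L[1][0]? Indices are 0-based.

Step 1: pivot at (0,0) is 2.
  row1 ← row1 − (3)·row0  ⇒  L[1][0]=3, U row1=(0, -4, 3)
  row2 ← row2 − (1)·row0  ⇒  L[2][0]=1, U row2=(0, 4, -1)
Step 2: pivot at (1,1) is -4.
  row2 ← row2 − (-1)·row1  ⇒  L[2][1]=-1, U row2=(0, 0, 2)

L[1][0] = 3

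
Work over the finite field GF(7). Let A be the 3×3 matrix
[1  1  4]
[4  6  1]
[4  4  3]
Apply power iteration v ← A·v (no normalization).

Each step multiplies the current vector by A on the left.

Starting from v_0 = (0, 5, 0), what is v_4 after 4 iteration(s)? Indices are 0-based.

v_4 = (4, 6, 3)

v_0 = (0, 5, 0).
v_1 = A·v_0 = (5, 2, 6).
v_2 = A·v_1 = (3, 3, 4).
v_3 = A·v_2 = (1, 6, 1).
v_4 = A·v_3 = (4, 6, 3).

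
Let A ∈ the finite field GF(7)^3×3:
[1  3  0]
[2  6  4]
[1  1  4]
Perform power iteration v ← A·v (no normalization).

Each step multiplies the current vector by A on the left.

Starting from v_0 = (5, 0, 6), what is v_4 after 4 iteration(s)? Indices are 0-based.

v_0 = (5, 0, 6).
v_1 = A·v_0 = (5, 6, 1).
v_2 = A·v_1 = (2, 1, 1).
v_3 = A·v_2 = (5, 0, 0).
v_4 = A·v_3 = (5, 3, 5).

v_4 = (5, 3, 5)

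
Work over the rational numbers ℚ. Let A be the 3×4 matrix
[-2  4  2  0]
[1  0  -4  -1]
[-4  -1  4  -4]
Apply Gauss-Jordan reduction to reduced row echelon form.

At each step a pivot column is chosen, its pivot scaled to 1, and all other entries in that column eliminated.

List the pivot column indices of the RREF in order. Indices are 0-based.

[1] R0 /= -2  ⇒  (1, -2, -1, 0)
     R1 -= 1·R0  ⇒  (0, 2, -3, -1)
     R2 -= -4·R0  ⇒  (0, -9, 0, -4)
[2] R1 /= 2  ⇒  (0, 1, -3/2, -1/2)
     R0 -= -2·R1  ⇒  (1, 0, -4, -1)
     R2 -= -9·R1  ⇒  (0, 0, -27/2, -17/2)
[3] R2 /= -27/2  ⇒  (0, 0, 1, 17/27)
     R0 -= -4·R2  ⇒  (1, 0, 0, 41/27)
     R1 -= -3/2·R2  ⇒  (0, 1, 0, 4/9)

pivot columns: 0, 1, 2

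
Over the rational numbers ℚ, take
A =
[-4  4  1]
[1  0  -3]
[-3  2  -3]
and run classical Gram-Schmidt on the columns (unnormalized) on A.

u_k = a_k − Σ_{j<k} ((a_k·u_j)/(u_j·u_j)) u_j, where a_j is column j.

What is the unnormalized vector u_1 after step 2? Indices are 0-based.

Step 1: u_0 = a_0 = (-4, 1, -3).
Step 2: u_1 = a_1 − (-11/13)·u_0 = (8/13, 11/13, -7/13).

u_1 = (8/13, 11/13, -7/13)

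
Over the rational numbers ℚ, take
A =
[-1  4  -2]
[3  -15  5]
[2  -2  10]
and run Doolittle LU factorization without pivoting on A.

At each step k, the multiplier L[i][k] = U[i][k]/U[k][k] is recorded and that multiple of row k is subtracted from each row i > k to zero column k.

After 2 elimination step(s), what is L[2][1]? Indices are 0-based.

L[2][1] = -2

[col 0] pivot -1
  R1 -= -3*R0 → (0, -3, -1)  (L[1][0] := -3)
  R2 -= -2*R0 → (0, 6, 6)  (L[2][0] := -2)
[col 1] pivot -3
  R2 -= -2*R1 → (0, 0, 4)  (L[2][1] := -2)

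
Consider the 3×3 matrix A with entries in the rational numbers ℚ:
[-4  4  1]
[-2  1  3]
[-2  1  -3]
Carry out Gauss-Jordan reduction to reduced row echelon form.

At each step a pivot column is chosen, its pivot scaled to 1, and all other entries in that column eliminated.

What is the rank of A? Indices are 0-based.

rank = 3

[1] R0 /= -4  ⇒  (1, -1, -1/4)
     R1 -= -2·R0  ⇒  (0, -1, 5/2)
     R2 -= -2·R0  ⇒  (0, -1, -7/2)
[2] R1 /= -1  ⇒  (0, 1, -5/2)
     R0 -= -1·R1  ⇒  (1, 0, -11/4)
     R2 -= -1·R1  ⇒  (0, 0, -6)
[3] R2 /= -6  ⇒  (0, 0, 1)
     R0 -= -11/4·R2  ⇒  (1, 0, 0)
     R1 -= -5/2·R2  ⇒  (0, 1, 0)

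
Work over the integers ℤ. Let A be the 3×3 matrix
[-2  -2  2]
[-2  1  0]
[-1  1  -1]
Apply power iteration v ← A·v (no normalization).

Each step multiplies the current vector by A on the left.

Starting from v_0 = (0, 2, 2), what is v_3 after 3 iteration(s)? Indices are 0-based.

v_0 = (0, 2, 2).
v_1 = A·v_0 = (0, 2, 0).
v_2 = A·v_1 = (-4, 2, 2).
v_3 = A·v_2 = (8, 10, 4).

v_3 = (8, 10, 4)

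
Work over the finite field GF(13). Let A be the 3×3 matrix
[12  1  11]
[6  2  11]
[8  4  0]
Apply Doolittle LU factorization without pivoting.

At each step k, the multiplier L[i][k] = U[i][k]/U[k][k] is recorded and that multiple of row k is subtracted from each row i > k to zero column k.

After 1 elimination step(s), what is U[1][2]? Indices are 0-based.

U[1][2] = 12

[col 0] pivot 12
  R1 -= 7*R0 → (0, 8, 12)  (L[1][0] := 7)
  R2 -= 5*R0 → (0, 12, 10)  (L[2][0] := 5)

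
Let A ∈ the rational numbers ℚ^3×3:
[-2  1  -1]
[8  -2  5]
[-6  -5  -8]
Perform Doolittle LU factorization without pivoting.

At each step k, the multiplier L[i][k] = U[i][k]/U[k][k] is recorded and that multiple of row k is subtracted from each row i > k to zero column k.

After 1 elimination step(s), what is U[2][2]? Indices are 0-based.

Step 1: pivot at (0,0) is -2.
  row1 ← row1 − (-4)·row0  ⇒  L[1][0]=-4, U row1=(0, 2, 1)
  row2 ← row2 − (3)·row0  ⇒  L[2][0]=3, U row2=(0, -8, -5)

U[2][2] = -5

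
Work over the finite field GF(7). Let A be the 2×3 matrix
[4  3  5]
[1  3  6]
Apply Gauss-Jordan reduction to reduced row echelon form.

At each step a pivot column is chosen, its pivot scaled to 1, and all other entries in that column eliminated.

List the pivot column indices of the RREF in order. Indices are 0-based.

pivot columns: 0, 1

step 1: normalize row 0 (÷4) = (1, 6, 3)
  row 1: subtract 1×row0 = (0, 4, 3)
step 2: normalize row 1 (÷4) = (0, 1, 6)
  row 0: subtract 6×row1 = (1, 0, 2)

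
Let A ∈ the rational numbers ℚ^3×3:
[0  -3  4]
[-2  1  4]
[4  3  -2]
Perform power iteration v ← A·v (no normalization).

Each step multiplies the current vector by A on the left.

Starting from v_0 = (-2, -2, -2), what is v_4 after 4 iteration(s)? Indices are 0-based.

v_0 = (-2, -2, -2).
v_1 = A·v_0 = (-2, -6, -10).
v_2 = A·v_1 = (-22, -42, -6).
v_3 = A·v_2 = (102, -22, -202).
v_4 = A·v_3 = (-742, -1034, 746).

v_4 = (-742, -1034, 746)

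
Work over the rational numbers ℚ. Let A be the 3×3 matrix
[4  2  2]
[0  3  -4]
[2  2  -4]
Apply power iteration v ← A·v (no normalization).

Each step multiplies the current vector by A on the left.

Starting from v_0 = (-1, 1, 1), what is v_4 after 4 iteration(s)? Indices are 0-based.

v_0 = (-1, 1, 1).
v_1 = A·v_0 = (0, -1, -4).
v_2 = A·v_1 = (-10, 13, 14).
v_3 = A·v_2 = (14, -17, -50).
v_4 = A·v_3 = (-78, 149, 194).

v_4 = (-78, 149, 194)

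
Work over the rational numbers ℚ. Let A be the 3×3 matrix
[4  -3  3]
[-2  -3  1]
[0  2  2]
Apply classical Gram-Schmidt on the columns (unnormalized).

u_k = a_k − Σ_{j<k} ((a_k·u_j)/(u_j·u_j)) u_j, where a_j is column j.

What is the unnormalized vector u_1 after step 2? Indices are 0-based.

u_1 = (-9/5, -18/5, 2)

Step 1: u_0 = a_0 = (4, -2, 0).
Step 2: u_1 = a_1 − (-3/10)·u_0 = (-9/5, -18/5, 2).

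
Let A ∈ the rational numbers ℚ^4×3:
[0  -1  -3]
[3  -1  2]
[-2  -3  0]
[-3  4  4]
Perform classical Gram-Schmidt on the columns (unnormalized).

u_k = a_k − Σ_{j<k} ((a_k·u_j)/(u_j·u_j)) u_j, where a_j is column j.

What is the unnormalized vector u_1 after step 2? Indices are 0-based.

u_1 = (-1, 5/22, -42/11, 61/22)

Step 1: u_0 = a_0 = (0, 3, -2, -3).
Step 2: u_1 = a_1 − (-9/22)·u_0 = (-1, 5/22, -42/11, 61/22).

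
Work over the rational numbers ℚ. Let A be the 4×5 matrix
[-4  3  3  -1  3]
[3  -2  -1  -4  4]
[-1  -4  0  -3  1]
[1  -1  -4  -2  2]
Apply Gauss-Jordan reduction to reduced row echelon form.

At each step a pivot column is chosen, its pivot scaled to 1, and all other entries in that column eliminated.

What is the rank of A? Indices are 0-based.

pivot(0,0)=-4: scale R0 → (1, -3/4, -3/4, 1/4, -3/4)
  clear (1,0): R1 −= (3)R0 → (0, 1/4, 5/4, -19/4, 25/4)
  clear (2,0): R2 −= (-1)R0 → (0, -19/4, -3/4, -11/4, 1/4)
  clear (3,0): R3 −= (1)R0 → (0, -1/4, -13/4, -9/4, 11/4)
pivot(1,1)=1/4: scale R1 → (0, 1, 5, -19, 25)
  clear (0,1): R0 −= (-3/4)R1 → (1, 0, 3, -14, 18)
  clear (2,1): R2 −= (-19/4)R1 → (0, 0, 23, -93, 119)
  clear (3,1): R3 −= (-1/4)R1 → (0, 0, -2, -7, 9)
pivot(2,2)=23: scale R2 → (0, 0, 1, -93/23, 119/23)
  clear (0,2): R0 −= (3)R2 → (1, 0, 0, -43/23, 57/23)
  clear (1,2): R1 −= (5)R2 → (0, 1, 0, 28/23, -20/23)
  clear (3,2): R3 −= (-2)R2 → (0, 0, 0, -347/23, 445/23)
pivot(3,3)=-347/23: scale R3 → (0, 0, 0, 1, -445/347)
  clear (0,3): R0 −= (-43/23)R3 → (1, 0, 0, 0, 28/347)
  clear (1,3): R1 −= (28/23)R3 → (0, 1, 0, 0, 240/347)
  clear (2,3): R2 −= (-93/23)R3 → (0, 0, 1, 0, -4/347)

rank = 4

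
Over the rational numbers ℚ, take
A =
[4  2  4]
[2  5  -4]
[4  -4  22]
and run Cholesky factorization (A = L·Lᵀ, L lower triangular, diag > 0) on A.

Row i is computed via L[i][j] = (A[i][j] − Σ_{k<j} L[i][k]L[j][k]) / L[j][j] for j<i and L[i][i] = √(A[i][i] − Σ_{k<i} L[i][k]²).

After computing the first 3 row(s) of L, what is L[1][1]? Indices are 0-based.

L[1][1] = 2

Step 1: L[0][0] = √(4) = 2.
  L[1][0] = (2) / L[0][0] = 1.
Step 2: L[1][1] = √(4) = 2.
  L[2][0] = (4) / L[0][0] = 2.
  L[2][1] = (-6) / L[1][1] = -3.
Step 3: L[2][2] = √(9) = 3.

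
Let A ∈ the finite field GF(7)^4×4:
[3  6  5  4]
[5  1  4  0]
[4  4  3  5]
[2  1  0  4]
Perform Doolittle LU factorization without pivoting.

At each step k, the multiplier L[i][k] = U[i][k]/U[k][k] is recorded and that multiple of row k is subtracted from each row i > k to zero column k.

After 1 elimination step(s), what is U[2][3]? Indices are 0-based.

U[2][3] = 2

k=0: U[0][0]=3
  eliminate (1,0): mult=4, new row 1: (0, 5, 5, 5); set L[1][0]=4
  eliminate (2,0): mult=6, new row 2: (0, 3, 1, 2); set L[2][0]=6
  eliminate (3,0): mult=3, new row 3: (0, 4, 6, 6); set L[3][0]=3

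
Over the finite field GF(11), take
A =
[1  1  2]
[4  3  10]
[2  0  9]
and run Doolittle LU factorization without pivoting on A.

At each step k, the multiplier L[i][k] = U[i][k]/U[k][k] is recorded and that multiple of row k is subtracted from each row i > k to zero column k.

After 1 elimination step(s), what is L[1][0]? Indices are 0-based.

[col 0] pivot 1
  R1 -= 4*R0 → (0, 10, 2)  (L[1][0] := 4)
  R2 -= 2*R0 → (0, 9, 5)  (L[2][0] := 2)

L[1][0] = 4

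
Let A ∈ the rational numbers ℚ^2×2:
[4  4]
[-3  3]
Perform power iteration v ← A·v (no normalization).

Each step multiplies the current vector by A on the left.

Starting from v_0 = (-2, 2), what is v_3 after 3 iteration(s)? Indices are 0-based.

v_3 = (336, -36)

v_0 = (-2, 2).
v_1 = A·v_0 = (0, 12).
v_2 = A·v_1 = (48, 36).
v_3 = A·v_2 = (336, -36).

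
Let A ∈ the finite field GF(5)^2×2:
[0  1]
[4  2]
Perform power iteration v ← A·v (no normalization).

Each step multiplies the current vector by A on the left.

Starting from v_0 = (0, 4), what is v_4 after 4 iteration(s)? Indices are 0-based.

v_4 = (1, 0)

v_0 = (0, 4).
v_1 = A·v_0 = (4, 3).
v_2 = A·v_1 = (3, 2).
v_3 = A·v_2 = (2, 1).
v_4 = A·v_3 = (1, 0).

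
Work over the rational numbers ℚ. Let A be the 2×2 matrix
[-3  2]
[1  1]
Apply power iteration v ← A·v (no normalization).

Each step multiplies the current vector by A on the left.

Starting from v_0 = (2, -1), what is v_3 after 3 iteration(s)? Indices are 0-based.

v_3 = (-92, 19)

v_0 = (2, -1).
v_1 = A·v_0 = (-8, 1).
v_2 = A·v_1 = (26, -7).
v_3 = A·v_2 = (-92, 19).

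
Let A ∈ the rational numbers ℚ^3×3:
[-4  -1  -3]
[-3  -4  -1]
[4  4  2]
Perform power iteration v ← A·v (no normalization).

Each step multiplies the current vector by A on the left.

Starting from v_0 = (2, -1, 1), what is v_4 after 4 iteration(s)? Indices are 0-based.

v_4 = (-249, 600, -452)

v_0 = (2, -1, 1).
v_1 = A·v_0 = (-10, -3, 6).
v_2 = A·v_1 = (25, 36, -40).
v_3 = A·v_2 = (-16, -179, 164).
v_4 = A·v_3 = (-249, 600, -452).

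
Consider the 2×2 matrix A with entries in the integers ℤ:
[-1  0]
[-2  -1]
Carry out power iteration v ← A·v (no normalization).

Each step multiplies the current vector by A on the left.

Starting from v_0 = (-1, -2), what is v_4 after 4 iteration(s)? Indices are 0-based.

v_0 = (-1, -2).
v_1 = A·v_0 = (1, 4).
v_2 = A·v_1 = (-1, -6).
v_3 = A·v_2 = (1, 8).
v_4 = A·v_3 = (-1, -10).

v_4 = (-1, -10)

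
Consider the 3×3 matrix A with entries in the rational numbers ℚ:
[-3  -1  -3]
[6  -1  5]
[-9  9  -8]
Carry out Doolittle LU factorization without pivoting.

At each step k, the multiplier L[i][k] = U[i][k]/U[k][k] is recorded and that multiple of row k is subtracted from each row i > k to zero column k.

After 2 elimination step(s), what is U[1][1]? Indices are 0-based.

U[1][1] = -3

Step 1: pivot at (0,0) is -3.
  row1 ← row1 − (-2)·row0  ⇒  L[1][0]=-2, U row1=(0, -3, -1)
  row2 ← row2 − (3)·row0  ⇒  L[2][0]=3, U row2=(0, 12, 1)
Step 2: pivot at (1,1) is -3.
  row2 ← row2 − (-4)·row1  ⇒  L[2][1]=-4, U row2=(0, 0, -3)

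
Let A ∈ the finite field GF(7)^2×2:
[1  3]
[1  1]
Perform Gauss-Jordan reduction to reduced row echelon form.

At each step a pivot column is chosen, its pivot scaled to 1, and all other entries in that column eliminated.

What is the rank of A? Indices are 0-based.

step 1: normalize row 0 (÷1) = (1, 3)
  row 1: subtract 1×row0 = (0, 5)
step 2: normalize row 1 (÷5) = (0, 1)
  row 0: subtract 3×row1 = (1, 0)

rank = 2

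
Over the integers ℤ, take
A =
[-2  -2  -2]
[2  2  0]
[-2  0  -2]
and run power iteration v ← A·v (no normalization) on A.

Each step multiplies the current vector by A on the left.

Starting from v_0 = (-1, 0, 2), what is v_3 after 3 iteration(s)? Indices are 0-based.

v_3 = (-24, 8, -40)

v_0 = (-1, 0, 2).
v_1 = A·v_0 = (-2, -2, -2).
v_2 = A·v_1 = (12, -8, 8).
v_3 = A·v_2 = (-24, 8, -40).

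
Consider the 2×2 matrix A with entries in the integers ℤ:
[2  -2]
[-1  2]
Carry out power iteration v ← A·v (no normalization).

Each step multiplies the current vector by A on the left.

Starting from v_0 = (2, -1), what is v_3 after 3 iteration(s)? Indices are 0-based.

v_3 = (68, -48)

v_0 = (2, -1).
v_1 = A·v_0 = (6, -4).
v_2 = A·v_1 = (20, -14).
v_3 = A·v_2 = (68, -48).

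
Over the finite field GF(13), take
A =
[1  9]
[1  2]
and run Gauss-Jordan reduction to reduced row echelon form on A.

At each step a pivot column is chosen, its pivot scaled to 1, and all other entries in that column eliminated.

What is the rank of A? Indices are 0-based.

rank = 2

pivot(0,0)=1: scale R0 → (1, 9)
  clear (1,0): R1 −= (1)R0 → (0, 6)
pivot(1,1)=6: scale R1 → (0, 1)
  clear (0,1): R0 −= (9)R1 → (1, 0)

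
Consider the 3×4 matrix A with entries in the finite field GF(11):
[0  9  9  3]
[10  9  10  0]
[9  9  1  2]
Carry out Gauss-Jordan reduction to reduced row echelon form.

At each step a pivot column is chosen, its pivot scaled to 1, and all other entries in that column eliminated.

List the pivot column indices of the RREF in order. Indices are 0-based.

pivot(0,0): swap R0↔R1
pivot(0,0)=10: scale R0 → (1, 2, 1, 0)
  clear (2,0): R2 −= (9)R0 → (0, 2, 3, 2)
pivot(1,1)=9: scale R1 → (0, 1, 1, 4)
  clear (0,1): R0 −= (2)R1 → (1, 0, 10, 3)
  clear (2,1): R2 −= (2)R1 → (0, 0, 1, 5)
pivot(2,2)=1: scale R2 → (0, 0, 1, 5)
  clear (0,2): R0 −= (10)R2 → (1, 0, 0, 8)
  clear (1,2): R1 −= (1)R2 → (0, 1, 0, 10)

pivot columns: 0, 1, 2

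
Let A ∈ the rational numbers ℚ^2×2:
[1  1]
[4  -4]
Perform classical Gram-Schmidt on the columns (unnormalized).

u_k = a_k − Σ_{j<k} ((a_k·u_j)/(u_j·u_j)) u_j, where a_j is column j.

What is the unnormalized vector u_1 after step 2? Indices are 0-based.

u_1 = (32/17, -8/17)

Step 1: u_0 = a_0 = (1, 4).
Step 2: u_1 = a_1 − (-15/17)·u_0 = (32/17, -8/17).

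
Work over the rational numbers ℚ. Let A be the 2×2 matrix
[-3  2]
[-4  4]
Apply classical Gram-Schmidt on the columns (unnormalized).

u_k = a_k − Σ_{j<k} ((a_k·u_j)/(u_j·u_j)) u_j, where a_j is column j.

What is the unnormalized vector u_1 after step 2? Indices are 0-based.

Step 1: u_0 = a_0 = (-3, -4).
Step 2: u_1 = a_1 − (-22/25)·u_0 = (-16/25, 12/25).

u_1 = (-16/25, 12/25)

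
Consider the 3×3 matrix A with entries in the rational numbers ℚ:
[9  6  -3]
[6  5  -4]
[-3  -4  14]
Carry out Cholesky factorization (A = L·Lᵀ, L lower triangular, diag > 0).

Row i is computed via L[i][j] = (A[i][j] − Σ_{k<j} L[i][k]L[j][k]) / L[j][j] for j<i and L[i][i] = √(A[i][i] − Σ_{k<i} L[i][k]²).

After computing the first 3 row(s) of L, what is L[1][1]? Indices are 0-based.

Step 1: L[0][0] = √(9) = 3.
  L[1][0] = (6) / L[0][0] = 2.
Step 2: L[1][1] = √(1) = 1.
  L[2][0] = (-3) / L[0][0] = -1.
  L[2][1] = (-2) / L[1][1] = -2.
Step 3: L[2][2] = √(9) = 3.

L[1][1] = 1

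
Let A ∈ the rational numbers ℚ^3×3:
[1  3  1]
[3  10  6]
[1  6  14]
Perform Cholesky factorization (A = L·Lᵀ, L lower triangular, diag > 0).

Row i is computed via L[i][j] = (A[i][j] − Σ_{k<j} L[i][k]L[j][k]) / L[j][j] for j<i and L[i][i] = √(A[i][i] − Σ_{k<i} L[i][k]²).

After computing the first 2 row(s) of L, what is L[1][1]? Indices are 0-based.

L[1][1] = 1

Step 1: L[0][0] = √(1) = 1.
  L[1][0] = (3) / L[0][0] = 3.
Step 2: L[1][1] = √(1) = 1.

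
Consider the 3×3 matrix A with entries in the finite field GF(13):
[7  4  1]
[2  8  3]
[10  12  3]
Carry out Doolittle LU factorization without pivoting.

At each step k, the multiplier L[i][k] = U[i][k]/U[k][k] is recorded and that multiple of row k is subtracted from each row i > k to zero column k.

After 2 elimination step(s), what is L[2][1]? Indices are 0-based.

L[2][1] = 2

Step 1: pivot at (0,0) is 7.
  row1 ← row1 − (4)·row0  ⇒  L[1][0]=4, U row1=(0, 5, 12)
  row2 ← row2 − (7)·row0  ⇒  L[2][0]=7, U row2=(0, 10, 9)
Step 2: pivot at (1,1) is 5.
  row2 ← row2 − (2)·row1  ⇒  L[2][1]=2, U row2=(0, 0, 11)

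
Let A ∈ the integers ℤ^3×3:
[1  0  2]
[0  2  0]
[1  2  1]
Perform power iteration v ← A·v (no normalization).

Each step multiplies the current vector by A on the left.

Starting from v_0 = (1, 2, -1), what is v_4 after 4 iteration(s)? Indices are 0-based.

v_0 = (1, 2, -1).
v_1 = A·v_0 = (-1, 4, 4).
v_2 = A·v_1 = (7, 8, 11).
v_3 = A·v_2 = (29, 16, 34).
v_4 = A·v_3 = (97, 32, 95).

v_4 = (97, 32, 95)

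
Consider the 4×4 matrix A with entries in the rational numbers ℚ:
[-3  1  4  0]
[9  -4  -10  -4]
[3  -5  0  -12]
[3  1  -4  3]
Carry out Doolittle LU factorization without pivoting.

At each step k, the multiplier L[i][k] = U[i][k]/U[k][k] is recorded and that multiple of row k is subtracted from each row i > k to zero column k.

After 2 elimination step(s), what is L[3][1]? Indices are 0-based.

[col 0] pivot -3
  R1 -= -3*R0 → (0, -1, 2, -4)  (L[1][0] := -3)
  R2 -= -1*R0 → (0, -4, 4, -12)  (L[2][0] := -1)
  R3 -= -1*R0 → (0, 2, 0, 3)  (L[3][0] := -1)
[col 1] pivot -1
  R2 -= 4*R1 → (0, 0, -4, 4)  (L[2][1] := 4)
  R3 -= -2*R1 → (0, 0, 4, -5)  (L[3][1] := -2)

L[3][1] = -2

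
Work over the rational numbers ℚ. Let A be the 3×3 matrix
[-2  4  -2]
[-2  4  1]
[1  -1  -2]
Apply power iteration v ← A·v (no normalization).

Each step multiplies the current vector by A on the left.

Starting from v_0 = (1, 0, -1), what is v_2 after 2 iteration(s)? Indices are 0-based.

v_2 = (-18, -9, -3)

v_0 = (1, 0, -1).
v_1 = A·v_0 = (0, -3, 3).
v_2 = A·v_1 = (-18, -9, -3).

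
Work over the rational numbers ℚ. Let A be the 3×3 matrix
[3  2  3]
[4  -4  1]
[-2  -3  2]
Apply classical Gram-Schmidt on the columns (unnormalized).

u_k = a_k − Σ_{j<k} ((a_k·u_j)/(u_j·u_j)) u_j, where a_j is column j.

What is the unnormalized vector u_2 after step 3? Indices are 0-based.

u_2 = (76/33, -19/33, 76/33)

Step 1: u_0 = a_0 = (3, 4, -2).
Step 2: u_1 = a_1 − (-4/29)·u_0 = (70/29, -100/29, -95/29).
Step 3: u_2 = a_2 − (9/29)·u_0 − (-16/165)·u_1 = (76/33, -19/33, 76/33).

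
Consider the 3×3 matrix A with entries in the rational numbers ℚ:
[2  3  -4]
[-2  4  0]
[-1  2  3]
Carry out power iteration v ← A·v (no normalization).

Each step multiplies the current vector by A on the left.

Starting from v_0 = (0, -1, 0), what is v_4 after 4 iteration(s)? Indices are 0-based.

v_4 = (100, -68, -163)

v_0 = (0, -1, 0).
v_1 = A·v_0 = (-3, -4, -2).
v_2 = A·v_1 = (-10, -10, -11).
v_3 = A·v_2 = (-6, -20, -43).
v_4 = A·v_3 = (100, -68, -163).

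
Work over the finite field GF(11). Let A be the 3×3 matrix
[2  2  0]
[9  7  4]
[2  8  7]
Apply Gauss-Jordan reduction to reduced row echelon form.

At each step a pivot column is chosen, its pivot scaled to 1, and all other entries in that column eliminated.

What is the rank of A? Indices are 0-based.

[1] R0 /= 2  ⇒  (1, 1, 0)
     R1 -= 9·R0  ⇒  (0, 9, 4)
     R2 -= 2·R0  ⇒  (0, 6, 7)
[2] R1 /= 9  ⇒  (0, 1, 9)
     R0 -= 1·R1  ⇒  (1, 0, 2)
     R2 -= 6·R1  ⇒  (0, 0, 8)
[3] R2 /= 8  ⇒  (0, 0, 1)
     R0 -= 2·R2  ⇒  (1, 0, 0)
     R1 -= 9·R2  ⇒  (0, 1, 0)

rank = 3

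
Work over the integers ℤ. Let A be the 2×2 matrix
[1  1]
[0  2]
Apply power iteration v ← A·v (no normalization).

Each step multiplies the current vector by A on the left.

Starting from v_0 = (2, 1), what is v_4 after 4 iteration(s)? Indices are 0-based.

v_0 = (2, 1).
v_1 = A·v_0 = (3, 2).
v_2 = A·v_1 = (5, 4).
v_3 = A·v_2 = (9, 8).
v_4 = A·v_3 = (17, 16).

v_4 = (17, 16)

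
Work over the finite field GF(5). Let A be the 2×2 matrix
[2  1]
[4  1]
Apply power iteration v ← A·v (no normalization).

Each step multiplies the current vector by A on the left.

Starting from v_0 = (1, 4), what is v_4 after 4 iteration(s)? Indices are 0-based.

v_0 = (1, 4).
v_1 = A·v_0 = (1, 3).
v_2 = A·v_1 = (0, 2).
v_3 = A·v_2 = (2, 2).
v_4 = A·v_3 = (1, 0).

v_4 = (1, 0)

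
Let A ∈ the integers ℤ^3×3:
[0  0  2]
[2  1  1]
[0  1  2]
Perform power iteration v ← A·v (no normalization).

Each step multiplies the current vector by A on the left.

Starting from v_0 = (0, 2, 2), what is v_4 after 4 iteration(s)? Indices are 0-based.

v_4 = (100, 172, 158)

v_0 = (0, 2, 2).
v_1 = A·v_0 = (4, 4, 6).
v_2 = A·v_1 = (12, 18, 16).
v_3 = A·v_2 = (32, 58, 50).
v_4 = A·v_3 = (100, 172, 158).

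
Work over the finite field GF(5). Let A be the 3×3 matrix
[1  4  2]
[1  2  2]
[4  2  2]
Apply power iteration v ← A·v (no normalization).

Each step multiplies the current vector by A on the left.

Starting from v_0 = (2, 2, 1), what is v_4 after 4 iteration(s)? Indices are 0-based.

v_0 = (2, 2, 1).
v_1 = A·v_0 = (2, 3, 4).
v_2 = A·v_1 = (2, 1, 2).
v_3 = A·v_2 = (0, 3, 4).
v_4 = A·v_3 = (0, 4, 4).

v_4 = (0, 4, 4)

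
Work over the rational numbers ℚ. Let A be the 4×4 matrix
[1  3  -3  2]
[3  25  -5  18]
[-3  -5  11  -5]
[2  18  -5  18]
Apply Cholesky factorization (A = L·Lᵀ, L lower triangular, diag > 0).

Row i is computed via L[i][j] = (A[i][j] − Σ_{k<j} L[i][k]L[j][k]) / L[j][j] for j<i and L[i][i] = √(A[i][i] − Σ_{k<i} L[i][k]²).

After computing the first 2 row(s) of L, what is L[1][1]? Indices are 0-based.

Step 1: L[0][0] = √(1) = 1.
  L[1][0] = (3) / L[0][0] = 3.
Step 2: L[1][1] = √(16) = 4.

L[1][1] = 4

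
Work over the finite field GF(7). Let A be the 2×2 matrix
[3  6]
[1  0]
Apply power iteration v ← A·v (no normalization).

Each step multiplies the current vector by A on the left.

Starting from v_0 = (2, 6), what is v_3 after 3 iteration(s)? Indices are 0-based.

v_0 = (2, 6).
v_1 = A·v_0 = (0, 2).
v_2 = A·v_1 = (5, 0).
v_3 = A·v_2 = (1, 5).

v_3 = (1, 5)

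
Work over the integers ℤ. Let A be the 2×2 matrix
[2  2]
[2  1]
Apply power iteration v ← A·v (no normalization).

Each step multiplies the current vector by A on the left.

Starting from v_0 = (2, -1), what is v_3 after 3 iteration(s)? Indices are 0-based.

v_0 = (2, -1).
v_1 = A·v_0 = (2, 3).
v_2 = A·v_1 = (10, 7).
v_3 = A·v_2 = (34, 27).

v_3 = (34, 27)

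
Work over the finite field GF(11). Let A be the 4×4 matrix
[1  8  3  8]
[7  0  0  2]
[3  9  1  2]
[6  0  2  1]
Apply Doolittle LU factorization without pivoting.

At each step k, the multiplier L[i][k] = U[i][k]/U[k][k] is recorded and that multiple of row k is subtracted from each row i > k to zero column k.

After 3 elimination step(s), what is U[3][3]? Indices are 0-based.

Step 1: pivot at (0,0) is 1.
  row1 ← row1 − (7)·row0  ⇒  L[1][0]=7, U row1=(0, 10, 1, 1)
  row2 ← row2 − (3)·row0  ⇒  L[2][0]=3, U row2=(0, 7, 3, 0)
  row3 ← row3 − (6)·row0  ⇒  L[3][0]=6, U row3=(0, 7, 6, 8)
Step 2: pivot at (1,1) is 10.
  row2 ← row2 − (4)·row1  ⇒  L[2][1]=4, U row2=(0, 0, 10, 7)
  row3 ← row3 − (4)·row1  ⇒  L[3][1]=4, U row3=(0, 0, 2, 4)
Step 3: pivot at (2,2) is 10.
  row3 ← row3 − (9)·row2  ⇒  L[3][2]=9, U row3=(0, 0, 0, 7)

U[3][3] = 7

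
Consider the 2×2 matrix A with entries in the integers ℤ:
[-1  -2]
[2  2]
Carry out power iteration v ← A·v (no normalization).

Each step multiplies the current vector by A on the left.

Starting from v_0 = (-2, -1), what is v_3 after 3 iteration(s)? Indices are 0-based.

v_0 = (-2, -1).
v_1 = A·v_0 = (4, -6).
v_2 = A·v_1 = (8, -4).
v_3 = A·v_2 = (0, 8).

v_3 = (0, 8)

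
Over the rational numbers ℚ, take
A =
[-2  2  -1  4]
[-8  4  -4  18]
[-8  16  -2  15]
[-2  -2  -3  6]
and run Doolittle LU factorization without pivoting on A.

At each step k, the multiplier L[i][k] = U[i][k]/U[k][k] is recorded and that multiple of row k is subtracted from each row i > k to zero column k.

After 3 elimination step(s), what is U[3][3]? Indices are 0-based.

k=0: U[0][0]=-2
  eliminate (1,0): mult=4, new row 1: (0, -4, 0, 2); set L[1][0]=4
  eliminate (2,0): mult=4, new row 2: (0, 8, 2, -1); set L[2][0]=4
  eliminate (3,0): mult=1, new row 3: (0, -4, -2, 2); set L[3][0]=1
k=1: U[1][1]=-4
  eliminate (2,1): mult=-2, new row 2: (0, 0, 2, 3); set L[2][1]=-2
  eliminate (3,1): mult=1, new row 3: (0, 0, -2, 0); set L[3][1]=1
k=2: U[2][2]=2
  eliminate (3,2): mult=-1, new row 3: (0, 0, 0, 3); set L[3][2]=-1

U[3][3] = 3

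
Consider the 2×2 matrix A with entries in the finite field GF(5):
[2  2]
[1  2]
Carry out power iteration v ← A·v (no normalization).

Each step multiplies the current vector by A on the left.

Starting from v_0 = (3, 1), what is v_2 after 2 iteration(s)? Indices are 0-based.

v_0 = (3, 1).
v_1 = A·v_0 = (3, 0).
v_2 = A·v_1 = (1, 3).

v_2 = (1, 3)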